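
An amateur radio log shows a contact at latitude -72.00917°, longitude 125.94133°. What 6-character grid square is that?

PB27xx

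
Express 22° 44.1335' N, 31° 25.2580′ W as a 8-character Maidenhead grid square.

HL42gr96

Add 180° to longitude and 90° to latitude: 148.57903, 112.73556.
Field: 148.57903/20 → 7 → H, 112.73556/10 → 11 → L; chars HL.
Square: 8.57903/2 → 4, 2.73556/1 → 2; chars 42.
Subsquare: 0.57903/0.0833333 → 6 → g, 0.73556/0.0416667 → 17 → r; chars gr.
Extended square: 0.07903/0.00833333 → 9, 0.02722/0.00416667 → 6; chars 96.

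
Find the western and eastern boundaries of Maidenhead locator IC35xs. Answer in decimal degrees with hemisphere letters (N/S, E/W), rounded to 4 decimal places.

Field I=8, C=2: +8·20° lon, +2·10° lat → SW at lon -20°, lat -70°.
Square 3, 5: +3·2° lon, +5·1° lat → SW at lon -14°, lat -65°.
Subsquare x=23, s=18: +23·0.0833333° lon, +18·0.0416667° lat → SW at lon -12.0833°, lat -64.25°.
Cell spans 0.0833333° lon × 0.0416667° lat.
west 12.0833° W, east 12.0000° W.

12.0833° W, 12.0000° W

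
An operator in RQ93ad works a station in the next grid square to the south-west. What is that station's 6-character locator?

RQ83xc

Longitude subsquare a = 0; −1 → -1, wraps to 23 = x, carry into square.
Longitude square 9; −1 → 8.
Latitude subsquare d = 3; −1 → 2 = c.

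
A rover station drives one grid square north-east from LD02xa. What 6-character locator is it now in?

LD12ab

Longitude subsquare x = 23; +1 → 24, wraps to 0 = a, carry into square.
Longitude square 0; +1 → 1.
Latitude subsquare a = 0; +1 → 1 = b.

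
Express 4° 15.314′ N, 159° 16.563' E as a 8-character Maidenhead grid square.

Add 180° to longitude and 90° to latitude: 339.27605, 94.25523.
Field: lon ⌊339.27605/20⌋ = 16 → Q; lat ⌊94.25523/10⌋ = 9 → J.
Square: lon ⌊19.27605/2⌋ = 9; lat ⌊4.25523/1⌋ = 4.
Subsquare: lon ⌊1.27605/0.0833333⌋ = 15 → p; lat ⌊0.25523/0.0416667⌋ = 6 → g.
Extended square: lon ⌊0.02605/0.00833333⌋ = 3; lat ⌊0.00523/0.00416667⌋ = 1.

QJ94pg31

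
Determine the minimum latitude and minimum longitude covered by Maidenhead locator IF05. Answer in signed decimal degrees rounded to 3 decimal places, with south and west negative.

-35.000, -20.000

Field I=8, F=5: +8·20° lon, +5·10° lat → SW at lon -20°, lat -40°.
Square 0, 5: +0·2° lon, +5·1° lat → SW at lon -20°, lat -35°.
latitude -35.000, longitude -20.000.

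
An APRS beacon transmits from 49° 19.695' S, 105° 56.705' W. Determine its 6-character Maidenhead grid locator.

DE70aq

Offset from 180°W / 90°S: lon 74.0549°, lat 40.6718°.
Field: 74.0549/20 → 3 → D, 40.6718/10 → 4 → E; chars DE.
Square: 14.0549/2 → 7, 0.6718/1 → 0; chars 70.
Subsquare: 0.0549/0.0833333 → 0 → a, 0.6718/0.0416667 → 16 → q; chars aq.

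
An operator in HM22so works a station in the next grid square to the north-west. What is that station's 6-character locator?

Longitude subsquare s = 18; −1 → 17 = r.
Latitude subsquare o = 14; +1 → 15 = p.

HM22rp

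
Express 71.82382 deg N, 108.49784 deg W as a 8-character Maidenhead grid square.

DQ51st07

Offset from 180°W / 90°S: lon 71.50216°, lat 161.82382°.
Field: lon ⌊71.50216/20⌋ = 3 → D; lat ⌊161.82382/10⌋ = 16 → Q.
Square: lon ⌊11.50216/2⌋ = 5; lat ⌊1.82382/1⌋ = 1.
Subsquare: lon ⌊1.50216/0.0833333⌋ = 18 → s; lat ⌊0.82382/0.0416667⌋ = 19 → t.
Extended square: lon ⌊0.00216/0.00833333⌋ = 0; lat ⌊0.03215/0.00416667⌋ = 7.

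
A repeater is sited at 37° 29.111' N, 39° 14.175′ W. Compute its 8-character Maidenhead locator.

HM07jl16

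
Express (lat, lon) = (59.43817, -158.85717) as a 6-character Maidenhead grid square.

BO09nk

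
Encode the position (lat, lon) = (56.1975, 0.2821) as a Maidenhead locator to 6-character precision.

JO06de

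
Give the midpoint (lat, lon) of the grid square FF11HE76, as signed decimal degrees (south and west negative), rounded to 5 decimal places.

-38.80625, -77.35417

Field F=5, F=5: +5·20° lon, +5·10° lat → SW at lon -80°, lat -40°.
Square 1, 1: +1·2° lon, +1·1° lat → SW at lon -78°, lat -39°.
Subsquare h=7, e=4: +7·0.0833333° lon, +4·0.0416667° lat → SW at lon -77.4167°, lat -38.8333°.
Extended square 7, 6: +7·0.00833333° lon, +6·0.00416667° lat → SW at lon -77.3583°, lat -38.8083°.
Cell spans 0.00833333° lon × 0.00416667° lat. Centre is SW corner plus half of each.
latitude -38.80625, longitude -77.35417.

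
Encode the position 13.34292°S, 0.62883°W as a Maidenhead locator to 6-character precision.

IH96qp

Offset from 180°W / 90°S: lon 179.3712°, lat 76.6571°.
Field: lon ⌊179.3712/20⌋ = 8 → I; lat ⌊76.6571/10⌋ = 7 → H.
Square: lon ⌊19.3712/2⌋ = 9; lat ⌊6.6571/1⌋ = 6.
Subsquare: lon ⌊1.3712/0.0833333⌋ = 16 → q; lat ⌊0.6571/0.0416667⌋ = 15 → p.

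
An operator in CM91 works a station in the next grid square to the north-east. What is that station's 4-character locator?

DM02

Longitude square 9; +1 → 10, wraps to 0, carry into field.
Longitude field C = 2; +1 → 3 = D.
Latitude square 1; +1 → 2.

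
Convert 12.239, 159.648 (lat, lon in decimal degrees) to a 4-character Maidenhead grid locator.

QK92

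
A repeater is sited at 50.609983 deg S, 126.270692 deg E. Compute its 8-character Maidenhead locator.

PD39dj23

Offset from 180°W / 90°S: lon 306.27069°, lat 39.39002°.
Field (20°×10°, letters A–R): 306.27069/20 → 15 → P, 39.39002/10 → 3 → D; chars PD.
Square (2°×1°, digits 0–9): 6.27069/2 → 3, 9.39002/1 → 9; chars 39.
Subsquare (5′×2.5′, letters a–x): 0.27069/0.0833333 → 3 → d, 0.39002/0.0416667 → 9 → j; chars dj.
Extended square (30″×15″, digits 0–9): 0.02069/0.00833333 → 2, 0.01502/0.00416667 → 3; chars 23.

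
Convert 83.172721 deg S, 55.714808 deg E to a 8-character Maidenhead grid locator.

Add 180° to longitude and 90° to latitude: 235.71481, 6.82728.
Field: 235.71481/20 → 11 → L, 6.82728/10 → 0 → A; chars LA.
Square: 15.71481/2 → 7, 6.82728/1 → 6; chars 76.
Subsquare: 1.71481/0.0833333 → 20 → u, 0.82728/0.0416667 → 19 → t; chars ut.
Extended square: 0.04814/0.00833333 → 5, 0.03561/0.00416667 → 8; chars 58.

LA76ut58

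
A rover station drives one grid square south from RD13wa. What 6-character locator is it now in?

RD12wx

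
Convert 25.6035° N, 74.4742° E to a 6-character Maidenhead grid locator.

ML75fo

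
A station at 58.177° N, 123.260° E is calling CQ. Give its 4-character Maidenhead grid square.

PO18

Shift to the Maidenhead origin (180°W, 90°S): lon 303.26, lat 148.18.
Field (20°×10°, letters A–R): 303.26/20 → 15 → P, 148.18/10 → 14 → O; chars PO.
Square (2°×1°, digits 0–9): 3.26/2 → 1, 8.18/1 → 8; chars 18.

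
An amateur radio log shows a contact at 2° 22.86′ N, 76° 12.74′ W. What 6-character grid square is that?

Offset from 180°W / 90°S: lon 103.7877°, lat 92.3810°.
Field: lon ⌊103.7877/20⌋ = 5 → F; lat ⌊92.3810/10⌋ = 9 → J.
Square: lon ⌊3.7877/2⌋ = 1; lat ⌊2.3810/1⌋ = 2.
Subsquare: lon ⌊1.7877/0.0833333⌋ = 21 → v; lat ⌊0.3810/0.0416667⌋ = 9 → j.

FJ12vj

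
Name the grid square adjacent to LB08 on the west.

Longitude square 0; −1 → -1, wraps to 9, carry into field.
Longitude field L = 11; −1 → 10 = K.
The latitude characters are unchanged.

KB98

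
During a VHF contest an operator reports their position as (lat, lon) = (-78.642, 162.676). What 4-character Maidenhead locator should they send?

RB11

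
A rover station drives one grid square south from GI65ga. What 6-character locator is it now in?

GI64gx

Latitude subsquare a = 0; −1 → -1, wraps to 23 = x, carry into square.
Latitude square 5; −1 → 4.
The longitude characters are unchanged.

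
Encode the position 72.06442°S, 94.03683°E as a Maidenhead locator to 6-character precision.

NB77aw

Offset from 180°W / 90°S: lon 274.0368°, lat 17.9356°.
Field (20°×10°, letters A–R): lon ⌊274.0368/20⌋ = 13 → N; lat ⌊17.9356/10⌋ = 1 → B.
Square (2°×1°, digits 0–9): lon ⌊14.0368/2⌋ = 7; lat ⌊7.9356/1⌋ = 7.
Subsquare (5′×2.5′, letters a–x): lon ⌊0.0368/0.0833333⌋ = 0 → a; lat ⌊0.9356/0.0416667⌋ = 22 → w.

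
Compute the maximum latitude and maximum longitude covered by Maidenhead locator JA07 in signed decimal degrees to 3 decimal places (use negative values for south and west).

Field J=9, A=0: +9·20° lon, +0·10° lat → SW at lon 0°, lat -90°.
Square 0, 7: +0·2° lon, +7·1° lat → SW at lon 0°, lat -83°.
Cell spans 2° lon × 1° lat. NE corner is SW corner plus one full cell.
latitude -82.000, longitude 2.000.

-82.000, 2.000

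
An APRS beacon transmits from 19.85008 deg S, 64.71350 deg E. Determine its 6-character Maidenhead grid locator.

MH20id

Add 180° to longitude and 90° to latitude: 244.7135, 70.1499.
Field: 244.7135/20 → 12 → M, 70.1499/10 → 7 → H; chars MH.
Square: 4.7135/2 → 2, 0.1499/1 → 0; chars 20.
Subsquare: 0.7135/0.0833333 → 8 → i, 0.1499/0.0416667 → 3 → d; chars id.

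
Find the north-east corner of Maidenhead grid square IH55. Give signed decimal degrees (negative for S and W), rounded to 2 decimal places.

-14.00, -8.00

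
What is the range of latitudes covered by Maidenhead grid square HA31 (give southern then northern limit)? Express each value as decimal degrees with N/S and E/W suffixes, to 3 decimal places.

89.000° S, 88.000° S

Field H=7, A=0: +7·20° lon, +0·10° lat → SW at lon -40°, lat -90°.
Square 3, 1: +3·2° lon, +1·1° lat → SW at lon -34°, lat -89°.
Cell spans 2° lon × 1° lat.
south 89.000° S, north 88.000° S.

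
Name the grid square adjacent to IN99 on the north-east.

JO00

Longitude square 9; +1 → 10, wraps to 0, carry into field.
Longitude field I = 8; +1 → 9 = J.
Latitude square 9; +1 → 10, wraps to 0, carry into field.
Latitude field N = 13; +1 → 14 = O.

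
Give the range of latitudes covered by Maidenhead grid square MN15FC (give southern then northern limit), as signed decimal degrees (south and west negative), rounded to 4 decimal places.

45.0833, 45.1250

Field M=12, N=13: +12·20° lon, +13·10° lat → SW at lon 60°, lat 40°.
Square 1, 5: +1·2° lon, +5·1° lat → SW at lon 62°, lat 45°.
Subsquare f=5, c=2: +5·0.0833333° lon, +2·0.0416667° lat → SW at lon 62.4167°, lat 45.0833°.
Cell spans 0.0833333° lon × 0.0416667° lat.
south 45.0833, north 45.1250.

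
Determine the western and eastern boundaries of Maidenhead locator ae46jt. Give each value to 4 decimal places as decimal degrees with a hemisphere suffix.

171.2500° W, 171.1667° W

Field A=0, E=4: +0·20° lon, +4·10° lat → SW at lon -180°, lat -50°.
Square 4, 6: +4·2° lon, +6·1° lat → SW at lon -172°, lat -44°.
Subsquare j=9, t=19: +9·0.0833333° lon, +19·0.0416667° lat → SW at lon -171.25°, lat -43.2083°.
Cell spans 0.0833333° lon × 0.0416667° lat.
west 171.2500° W, east 171.1667° W.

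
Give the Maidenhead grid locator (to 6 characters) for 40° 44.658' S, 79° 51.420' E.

Shift to the Maidenhead origin (180°W, 90°S): lon 259.8570, lat 49.2557.
Field: lon ⌊259.8570/20⌋ = 12 → M; lat ⌊49.2557/10⌋ = 4 → E.
Square: lon ⌊19.8570/2⌋ = 9; lat ⌊9.2557/1⌋ = 9.
Subsquare: lon ⌊1.8570/0.0833333⌋ = 22 → w; lat ⌊0.2557/0.0416667⌋ = 6 → g.

ME99wg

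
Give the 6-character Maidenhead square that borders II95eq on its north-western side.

Longitude subsquare e = 4; −1 → 3 = d.
Latitude subsquare q = 16; +1 → 17 = r.

II95dr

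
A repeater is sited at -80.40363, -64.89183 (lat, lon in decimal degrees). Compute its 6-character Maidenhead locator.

Offset from 180°W / 90°S: lon 115.1082°, lat 9.5964°.
Field (20°×10°, letters A–R): lon ⌊115.1082/20⌋ = 5 → F; lat ⌊9.5964/10⌋ = 0 → A.
Square (2°×1°, digits 0–9): lon ⌊15.1082/2⌋ = 7; lat ⌊9.5964/1⌋ = 9.
Subsquare (5′×2.5′, letters a–x): lon ⌊1.1082/0.0833333⌋ = 13 → n; lat ⌊0.5964/0.0416667⌋ = 14 → o.

FA79no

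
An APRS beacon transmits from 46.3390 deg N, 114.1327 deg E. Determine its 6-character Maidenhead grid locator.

Add 180° to longitude and 90° to latitude: 294.1327, 136.3390.
Field: 294.1327/20 → 14 → O, 136.3390/10 → 13 → N; chars ON.
Square: 14.1327/2 → 7, 6.3390/1 → 6; chars 76.
Subsquare: 0.1327/0.0833333 → 1 → b, 0.3390/0.0416667 → 8 → i; chars bi.

ON76bi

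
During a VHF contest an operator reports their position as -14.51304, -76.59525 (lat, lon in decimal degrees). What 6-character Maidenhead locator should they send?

Add 180° to longitude and 90° to latitude: 103.4048, 75.4870.
Field: lon ⌊103.4048/20⌋ = 5 → F; lat ⌊75.4870/10⌋ = 7 → H.
Square: lon ⌊3.4048/2⌋ = 1; lat ⌊5.4870/1⌋ = 5.
Subsquare: lon ⌊1.4048/0.0833333⌋ = 16 → q; lat ⌊0.4870/0.0416667⌋ = 11 → l.

FH15ql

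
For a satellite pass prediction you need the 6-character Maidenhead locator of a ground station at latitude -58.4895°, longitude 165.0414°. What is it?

RD21mm

Add 180° to longitude and 90° to latitude: 345.0414, 31.5105.
Field: 345.0414/20 → 17 → R, 31.5105/10 → 3 → D; chars RD.
Square: 5.0414/2 → 2, 1.5105/1 → 1; chars 21.
Subsquare: 1.0414/0.0833333 → 12 → m, 0.5105/0.0416667 → 12 → m; chars mm.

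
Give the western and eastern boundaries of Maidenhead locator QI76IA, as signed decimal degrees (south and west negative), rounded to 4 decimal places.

Field Q=16, I=8: +16·20° lon, +8·10° lat → SW at lon 140°, lat -10°.
Square 7, 6: +7·2° lon, +6·1° lat → SW at lon 154°, lat -4°.
Subsquare i=8, a=0: +8·0.0833333° lon, +0·0.0416667° lat → SW at lon 154.667°, lat -4°.
Cell spans 0.0833333° lon × 0.0416667° lat.
west 154.6667, east 154.7500.

154.6667, 154.7500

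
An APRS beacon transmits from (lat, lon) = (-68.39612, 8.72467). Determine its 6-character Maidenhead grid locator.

JC41io

Shift to the Maidenhead origin (180°W, 90°S): lon 188.7247, lat 21.6039.
Field (20°×10°, letters A–R): 188.7247/20 → 9 → J, 21.6039/10 → 2 → C; chars JC.
Square (2°×1°, digits 0–9): 8.7247/2 → 4, 1.6039/1 → 1; chars 41.
Subsquare (5′×2.5′, letters a–x): 0.7247/0.0833333 → 8 → i, 0.6039/0.0416667 → 14 → o; chars io.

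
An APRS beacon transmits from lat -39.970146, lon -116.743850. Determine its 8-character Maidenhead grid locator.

DF10pa07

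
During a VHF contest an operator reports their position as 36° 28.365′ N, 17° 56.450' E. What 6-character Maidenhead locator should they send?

Offset from 180°W / 90°S: lon 197.9408°, lat 126.4727°.
Field (20°×10°, letters A–R): lon ⌊197.9408/20⌋ = 9 → J; lat ⌊126.4727/10⌋ = 12 → M.
Square (2°×1°, digits 0–9): lon ⌊17.9408/2⌋ = 8; lat ⌊6.4727/1⌋ = 6.
Subsquare (5′×2.5′, letters a–x): lon ⌊1.9408/0.0833333⌋ = 23 → x; lat ⌊0.4727/0.0416667⌋ = 11 → l.

JM86xl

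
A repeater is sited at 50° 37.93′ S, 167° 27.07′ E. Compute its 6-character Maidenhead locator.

RD39ri

Add 180° to longitude and 90° to latitude: 347.4512, 39.3678.
Field: 347.4512/20 → 17 → R, 39.3678/10 → 3 → D; chars RD.
Square: 7.4512/2 → 3, 9.3678/1 → 9; chars 39.
Subsquare: 1.4512/0.0833333 → 17 → r, 0.3678/0.0416667 → 8 → i; chars ri.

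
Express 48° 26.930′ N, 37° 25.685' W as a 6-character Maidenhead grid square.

HN18gk

Add 180° to longitude and 90° to latitude: 142.5719, 138.4488.
Field: 142.5719/20 → 7 → H, 138.4488/10 → 13 → N; chars HN.
Square: 2.5719/2 → 1, 8.4488/1 → 8; chars 18.
Subsquare: 0.5719/0.0833333 → 6 → g, 0.4488/0.0416667 → 10 → k; chars gk.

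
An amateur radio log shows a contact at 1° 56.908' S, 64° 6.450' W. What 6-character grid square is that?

FI78wb

Add 180° to longitude and 90° to latitude: 115.8925, 88.0515.
Field: lon ⌊115.8925/20⌋ = 5 → F; lat ⌊88.0515/10⌋ = 8 → I.
Square: lon ⌊15.8925/2⌋ = 7; lat ⌊8.0515/1⌋ = 8.
Subsquare: lon ⌊1.8925/0.0833333⌋ = 22 → w; lat ⌊0.0515/0.0416667⌋ = 1 → b.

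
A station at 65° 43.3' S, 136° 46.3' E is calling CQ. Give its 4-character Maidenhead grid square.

PC84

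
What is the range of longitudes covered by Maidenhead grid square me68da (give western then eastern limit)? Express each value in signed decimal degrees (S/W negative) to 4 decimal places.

Field M=12, E=4: +12·20° lon, +4·10° lat → SW at lon 60°, lat -50°.
Square 6, 8: +6·2° lon, +8·1° lat → SW at lon 72°, lat -42°.
Subsquare d=3, a=0: +3·0.0833333° lon, +0·0.0416667° lat → SW at lon 72.25°, lat -42°.
Cell spans 0.0833333° lon × 0.0416667° lat.
west 72.2500, east 72.3333.

72.2500, 72.3333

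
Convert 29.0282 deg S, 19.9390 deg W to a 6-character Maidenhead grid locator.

IG00ax

Offset from 180°W / 90°S: lon 160.0610°, lat 60.9718°.
Field (20°×10°, letters A–R): lon ⌊160.0610/20⌋ = 8 → I; lat ⌊60.9718/10⌋ = 6 → G.
Square (2°×1°, digits 0–9): lon ⌊0.0610/2⌋ = 0; lat ⌊0.9718/1⌋ = 0.
Subsquare (5′×2.5′, letters a–x): lon ⌊0.0610/0.0833333⌋ = 0 → a; lat ⌊0.9718/0.0416667⌋ = 23 → x.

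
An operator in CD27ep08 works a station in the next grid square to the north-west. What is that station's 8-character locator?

CD27dp99

Longitude extended square 0; −1 → -1, wraps to 9, carry into subsquare.
Longitude subsquare e = 4; −1 → 3 = d.
Latitude extended square 8; +1 → 9.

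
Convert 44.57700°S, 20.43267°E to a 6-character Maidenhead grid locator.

KE05fk

Shift to the Maidenhead origin (180°W, 90°S): lon 200.4327, lat 45.4230.
Field: 200.4327/20 → 10 → K, 45.4230/10 → 4 → E; chars KE.
Square: 0.4327/2 → 0, 5.4230/1 → 5; chars 05.
Subsquare: 0.4327/0.0833333 → 5 → f, 0.4230/0.0416667 → 10 → k; chars fk.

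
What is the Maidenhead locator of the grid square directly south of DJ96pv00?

DJ96pu09

Latitude extended square 0; −1 → -1, wraps to 9, carry into subsquare.
Latitude subsquare v = 21; −1 → 20 = u.
The longitude characters are unchanged.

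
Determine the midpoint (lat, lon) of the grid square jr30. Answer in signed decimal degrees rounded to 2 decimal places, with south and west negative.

80.50, 7.00

Field J=9, R=17: +9·20° lon, +17·10° lat → SW at lon 0°, lat 80°.
Square 3, 0: +3·2° lon, +0·1° lat → SW at lon 6°, lat 80°.
Cell spans 2° lon × 1° lat. Centre is SW corner plus half of each.
latitude 80.50, longitude 7.00.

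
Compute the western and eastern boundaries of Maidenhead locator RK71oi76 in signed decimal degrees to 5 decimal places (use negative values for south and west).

Field R=17, K=10: +17·20° lon, +10·10° lat → SW at lon 160°, lat 10°.
Square 7, 1: +7·2° lon, +1·1° lat → SW at lon 174°, lat 11°.
Subsquare o=14, i=8: +14·0.0833333° lon, +8·0.0416667° lat → SW at lon 175.167°, lat 11.3333°.
Extended square 7, 6: +7·0.00833333° lon, +6·0.00416667° lat → SW at lon 175.225°, lat 11.3583°.
Cell spans 0.00833333° lon × 0.00416667° lat.
west 175.22500, east 175.23333.

175.22500, 175.23333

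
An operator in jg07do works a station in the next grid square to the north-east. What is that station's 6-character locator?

JG07ep

Longitude subsquare d = 3; +1 → 4 = e.
Latitude subsquare o = 14; +1 → 15 = p.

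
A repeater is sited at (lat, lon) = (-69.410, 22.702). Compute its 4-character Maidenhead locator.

KC10

Add 180° to longitude and 90° to latitude: 202.70, 20.59.
Field: lon ⌊202.70/20⌋ = 10 → K; lat ⌊20.59/10⌋ = 2 → C.
Square: lon ⌊2.70/2⌋ = 1; lat ⌊0.59/1⌋ = 0.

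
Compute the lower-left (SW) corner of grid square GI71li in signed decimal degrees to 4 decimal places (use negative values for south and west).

Field G=6, I=8: +6·20° lon, +8·10° lat → SW at lon -60°, lat -10°.
Square 7, 1: +7·2° lon, +1·1° lat → SW at lon -46°, lat -9°.
Subsquare l=11, i=8: +11·0.0833333° lon, +8·0.0416667° lat → SW at lon -45.0833°, lat -8.66667°.
latitude -8.6667, longitude -45.0833.

-8.6667, -45.0833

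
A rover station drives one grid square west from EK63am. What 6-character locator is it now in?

EK53xm

Longitude subsquare a = 0; −1 → -1, wraps to 23 = x, carry into square.
Longitude square 6; −1 → 5.
The latitude characters are unchanged.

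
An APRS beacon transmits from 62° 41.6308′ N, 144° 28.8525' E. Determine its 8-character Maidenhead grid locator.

Offset from 180°W / 90°S: lon 324.48087°, lat 152.69385°.
Field: lon ⌊324.48087/20⌋ = 16 → Q; lat ⌊152.69385/10⌋ = 15 → P.
Square: lon ⌊4.48087/2⌋ = 2; lat ⌊2.69385/1⌋ = 2.
Subsquare: lon ⌊0.48087/0.0833333⌋ = 5 → f; lat ⌊0.69385/0.0416667⌋ = 16 → q.
Extended square: lon ⌊0.06421/0.00833333⌋ = 7; lat ⌊0.02718/0.00416667⌋ = 6.

QP22fq76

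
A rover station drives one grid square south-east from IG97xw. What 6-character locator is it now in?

JG07av

Longitude subsquare x = 23; +1 → 24, wraps to 0 = a, carry into square.
Longitude square 9; +1 → 10, wraps to 0, carry into field.
Longitude field I = 8; +1 → 9 = J.
Latitude subsquare w = 22; −1 → 21 = v.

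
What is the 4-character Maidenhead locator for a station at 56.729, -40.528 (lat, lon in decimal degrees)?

Shift to the Maidenhead origin (180°W, 90°S): lon 139.47, lat 146.73.
Field: 139.47/20 → 6 → G, 146.73/10 → 14 → O; chars GO.
Square: 19.47/2 → 9, 6.73/1 → 6; chars 96.

GO96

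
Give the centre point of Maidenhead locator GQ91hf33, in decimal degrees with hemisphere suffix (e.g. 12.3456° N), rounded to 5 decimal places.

71.22292° N, 41.38750° W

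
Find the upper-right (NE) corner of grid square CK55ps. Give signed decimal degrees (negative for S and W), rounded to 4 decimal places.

15.7917, -128.6667

Field C=2, K=10: +2·20° lon, +10·10° lat → SW at lon -140°, lat 10°.
Square 5, 5: +5·2° lon, +5·1° lat → SW at lon -130°, lat 15°.
Subsquare p=15, s=18: +15·0.0833333° lon, +18·0.0416667° lat → SW at lon -128.75°, lat 15.75°.
Cell spans 0.0833333° lon × 0.0416667° lat. NE corner is SW corner plus one full cell.
latitude 15.7917, longitude -128.6667.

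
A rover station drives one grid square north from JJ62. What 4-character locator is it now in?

Latitude square 2; +1 → 3.
The longitude characters are unchanged.

JJ63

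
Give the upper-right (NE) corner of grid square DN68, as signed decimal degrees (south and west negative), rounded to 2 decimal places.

Field D=3, N=13: +3·20° lon, +13·10° lat → SW at lon -120°, lat 40°.
Square 6, 8: +6·2° lon, +8·1° lat → SW at lon -108°, lat 48°.
Cell spans 2° lon × 1° lat. NE corner is SW corner plus one full cell.
latitude 49.00, longitude -106.00.

49.00, -106.00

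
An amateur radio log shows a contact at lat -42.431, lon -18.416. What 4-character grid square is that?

IE07

Offset from 180°W / 90°S: lon 161.58°, lat 47.57°.
Field (20°×10°, letters A–R): lon ⌊161.58/20⌋ = 8 → I; lat ⌊47.57/10⌋ = 4 → E.
Square (2°×1°, digits 0–9): lon ⌊1.58/2⌋ = 0; lat ⌊7.57/1⌋ = 7.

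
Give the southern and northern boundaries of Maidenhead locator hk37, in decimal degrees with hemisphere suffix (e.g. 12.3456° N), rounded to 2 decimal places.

17.00° N, 18.00° N

Field H=7, K=10: +7·20° lon, +10·10° lat → SW at lon -40°, lat 10°.
Square 3, 7: +3·2° lon, +7·1° lat → SW at lon -34°, lat 17°.
Cell spans 2° lon × 1° lat.
south 17.00° N, north 18.00° N.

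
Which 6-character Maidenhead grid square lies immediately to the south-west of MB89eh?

MB89dg

Longitude subsquare e = 4; −1 → 3 = d.
Latitude subsquare h = 7; −1 → 6 = g.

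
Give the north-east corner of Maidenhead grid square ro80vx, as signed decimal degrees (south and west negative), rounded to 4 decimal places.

Field R=17, O=14: +17·20° lon, +14·10° lat → SW at lon 160°, lat 50°.
Square 8, 0: +8·2° lon, +0·1° lat → SW at lon 176°, lat 50°.
Subsquare v=21, x=23: +21·0.0833333° lon, +23·0.0416667° lat → SW at lon 177.75°, lat 50.9583°.
Cell spans 0.0833333° lon × 0.0416667° lat. NE corner is SW corner plus one full cell.
latitude 51.0000, longitude 177.8333.

51.0000, 177.8333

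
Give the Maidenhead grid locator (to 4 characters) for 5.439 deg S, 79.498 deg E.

MI94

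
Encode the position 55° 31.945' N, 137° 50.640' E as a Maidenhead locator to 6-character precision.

Shift to the Maidenhead origin (180°W, 90°S): lon 317.8440, lat 145.5324.
Field: 317.8440/20 → 15 → P, 145.5324/10 → 14 → O; chars PO.
Square: 17.8440/2 → 8, 5.5324/1 → 5; chars 85.
Subsquare: 1.8440/0.0833333 → 22 → w, 0.5324/0.0416667 → 12 → m; chars wm.

PO85wm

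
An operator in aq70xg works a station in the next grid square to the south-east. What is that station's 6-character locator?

AQ80af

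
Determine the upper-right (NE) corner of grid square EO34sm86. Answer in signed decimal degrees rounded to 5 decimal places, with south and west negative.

54.52917, -92.42500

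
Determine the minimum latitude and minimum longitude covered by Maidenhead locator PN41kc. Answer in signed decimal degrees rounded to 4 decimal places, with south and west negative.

Field P=15, N=13: +15·20° lon, +13·10° lat → SW at lon 120°, lat 40°.
Square 4, 1: +4·2° lon, +1·1° lat → SW at lon 128°, lat 41°.
Subsquare k=10, c=2: +10·0.0833333° lon, +2·0.0416667° lat → SW at lon 128.833°, lat 41.0833°.
latitude 41.0833, longitude 128.8333.

41.0833, 128.8333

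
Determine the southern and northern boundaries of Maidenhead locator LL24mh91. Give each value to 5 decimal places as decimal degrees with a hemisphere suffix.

Field L=11, L=11: +11·20° lon, +11·10° lat → SW at lon 40°, lat 20°.
Square 2, 4: +2·2° lon, +4·1° lat → SW at lon 44°, lat 24°.
Subsquare m=12, h=7: +12·0.0833333° lon, +7·0.0416667° lat → SW at lon 45°, lat 24.2917°.
Extended square 9, 1: +9·0.00833333° lon, +1·0.00416667° lat → SW at lon 45.075°, lat 24.2958°.
Cell spans 0.00833333° lon × 0.00416667° lat.
south 24.29583° N, north 24.30000° N.

24.29583° N, 24.30000° N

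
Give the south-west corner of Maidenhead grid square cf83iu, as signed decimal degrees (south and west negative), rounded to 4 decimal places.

Field C=2, F=5: +2·20° lon, +5·10° lat → SW at lon -140°, lat -40°.
Square 8, 3: +8·2° lon, +3·1° lat → SW at lon -124°, lat -37°.
Subsquare i=8, u=20: +8·0.0833333° lon, +20·0.0416667° lat → SW at lon -123.333°, lat -36.1667°.
latitude -36.1667, longitude -123.3333.

-36.1667, -123.3333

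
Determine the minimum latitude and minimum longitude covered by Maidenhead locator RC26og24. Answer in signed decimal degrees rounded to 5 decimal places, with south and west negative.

-63.73333, 165.18333

Field R=17, C=2: +17·20° lon, +2·10° lat → SW at lon 160°, lat -70°.
Square 2, 6: +2·2° lon, +6·1° lat → SW at lon 164°, lat -64°.
Subsquare o=14, g=6: +14·0.0833333° lon, +6·0.0416667° lat → SW at lon 165.167°, lat -63.75°.
Extended square 2, 4: +2·0.00833333° lon, +4·0.00416667° lat → SW at lon 165.183°, lat -63.7333°.
latitude -63.73333, longitude 165.18333.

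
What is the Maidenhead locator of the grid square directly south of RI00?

RH09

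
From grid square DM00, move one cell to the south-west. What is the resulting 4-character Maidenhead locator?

Longitude square 0; −1 → -1, wraps to 9, carry into field.
Longitude field D = 3; −1 → 2 = C.
Latitude square 0; −1 → -1, wraps to 9, carry into field.
Latitude field M = 12; −1 → 11 = L.

CL99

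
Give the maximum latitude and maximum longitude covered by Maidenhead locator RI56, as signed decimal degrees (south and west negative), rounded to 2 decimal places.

-3.00, 172.00

Field R=17, I=8: +17·20° lon, +8·10° lat → SW at lon 160°, lat -10°.
Square 5, 6: +5·2° lon, +6·1° lat → SW at lon 170°, lat -4°.
Cell spans 2° lon × 1° lat. NE corner is SW corner plus one full cell.
latitude -3.00, longitude 172.00.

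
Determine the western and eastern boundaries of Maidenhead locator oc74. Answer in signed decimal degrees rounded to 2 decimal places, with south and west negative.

114.00, 116.00

Field O=14, C=2: +14·20° lon, +2·10° lat → SW at lon 100°, lat -70°.
Square 7, 4: +7·2° lon, +4·1° lat → SW at lon 114°, lat -66°.
Cell spans 2° lon × 1° lat.
west 114.00, east 116.00.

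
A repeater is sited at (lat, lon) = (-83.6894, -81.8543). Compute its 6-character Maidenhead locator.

Add 180° to longitude and 90° to latitude: 98.1457, 6.3106.
Field (20°×10°, letters A–R): 98.1457/20 → 4 → E, 6.3106/10 → 0 → A; chars EA.
Square (2°×1°, digits 0–9): 18.1457/2 → 9, 6.3106/1 → 6; chars 96.
Subsquare (5′×2.5′, letters a–x): 0.1457/0.0833333 → 1 → b, 0.3106/0.0416667 → 7 → h; chars bh.

EA96bh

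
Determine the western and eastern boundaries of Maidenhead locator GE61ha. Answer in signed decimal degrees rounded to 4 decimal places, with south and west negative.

Field G=6, E=4: +6·20° lon, +4·10° lat → SW at lon -60°, lat -50°.
Square 6, 1: +6·2° lon, +1·1° lat → SW at lon -48°, lat -49°.
Subsquare h=7, a=0: +7·0.0833333° lon, +0·0.0416667° lat → SW at lon -47.4167°, lat -49°.
Cell spans 0.0833333° lon × 0.0416667° lat.
west -47.4167, east -47.3333.

-47.4167, -47.3333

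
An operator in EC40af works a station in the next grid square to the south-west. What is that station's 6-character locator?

EC30xe

Longitude subsquare a = 0; −1 → -1, wraps to 23 = x, carry into square.
Longitude square 4; −1 → 3.
Latitude subsquare f = 5; −1 → 4 = e.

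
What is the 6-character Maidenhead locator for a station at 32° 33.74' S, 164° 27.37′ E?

RF27fk

Shift to the Maidenhead origin (180°W, 90°S): lon 344.4562, lat 57.4377.
Field (20°×10°, letters A–R): lon ⌊344.4562/20⌋ = 17 → R; lat ⌊57.4377/10⌋ = 5 → F.
Square (2°×1°, digits 0–9): lon ⌊4.4562/2⌋ = 2; lat ⌊7.4377/1⌋ = 7.
Subsquare (5′×2.5′, letters a–x): lon ⌊0.4562/0.0833333⌋ = 5 → f; lat ⌊0.4377/0.0416667⌋ = 10 → k.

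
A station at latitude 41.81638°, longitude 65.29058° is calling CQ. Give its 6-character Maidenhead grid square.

Offset from 180°W / 90°S: lon 245.2906°, lat 131.8164°.
Field (20°×10°, letters A–R): 245.2906/20 → 12 → M, 131.8164/10 → 13 → N; chars MN.
Square (2°×1°, digits 0–9): 5.2906/2 → 2, 1.8164/1 → 1; chars 21.
Subsquare (5′×2.5′, letters a–x): 1.2906/0.0833333 → 15 → p, 0.8164/0.0416667 → 19 → t; chars pt.

MN21pt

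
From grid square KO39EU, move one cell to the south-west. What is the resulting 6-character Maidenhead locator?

Longitude subsquare e = 4; −1 → 3 = d.
Latitude subsquare u = 20; −1 → 19 = t.

KO39dt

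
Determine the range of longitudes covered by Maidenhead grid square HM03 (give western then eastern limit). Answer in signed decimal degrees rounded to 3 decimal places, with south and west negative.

-40.000, -38.000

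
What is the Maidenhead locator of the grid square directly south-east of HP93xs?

IP03ar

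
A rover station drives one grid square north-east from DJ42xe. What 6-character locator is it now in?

Longitude subsquare x = 23; +1 → 24, wraps to 0 = a, carry into square.
Longitude square 4; +1 → 5.
Latitude subsquare e = 4; +1 → 5 = f.

DJ52af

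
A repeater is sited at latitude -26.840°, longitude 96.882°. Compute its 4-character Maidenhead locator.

NG83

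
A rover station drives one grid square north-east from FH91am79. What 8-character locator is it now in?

Longitude extended square 7; +1 → 8.
Latitude extended square 9; +1 → 10, wraps to 0, carry into subsquare.
Latitude subsquare m = 12; +1 → 13 = n.

FH91an80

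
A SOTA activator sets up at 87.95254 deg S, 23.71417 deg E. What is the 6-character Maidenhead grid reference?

Shift to the Maidenhead origin (180°W, 90°S): lon 203.7142, lat 2.0475.
Field: lon ⌊203.7142/20⌋ = 10 → K; lat ⌊2.0475/10⌋ = 0 → A.
Square: lon ⌊3.7142/2⌋ = 1; lat ⌊2.0475/1⌋ = 2.
Subsquare: lon ⌊1.7142/0.0833333⌋ = 20 → u; lat ⌊0.0475/0.0416667⌋ = 1 → b.

KA12ub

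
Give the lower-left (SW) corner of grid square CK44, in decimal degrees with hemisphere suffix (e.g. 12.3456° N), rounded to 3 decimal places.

Field C=2, K=10: +2·20° lon, +10·10° lat → SW at lon -140°, lat 10°.
Square 4, 4: +4·2° lon, +4·1° lat → SW at lon -132°, lat 14°.
latitude 14.000° N, longitude 132.000° W.

14.000° N, 132.000° W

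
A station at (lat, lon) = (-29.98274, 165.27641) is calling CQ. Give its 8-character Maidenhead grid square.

Offset from 180°W / 90°S: lon 345.27641°, lat 60.01726°.
Field: lon ⌊345.27641/20⌋ = 17 → R; lat ⌊60.01726/10⌋ = 6 → G.
Square: lon ⌊5.27641/2⌋ = 2; lat ⌊0.01726/1⌋ = 0.
Subsquare: lon ⌊1.27641/0.0833333⌋ = 15 → p; lat ⌊0.01726/0.0416667⌋ = 0 → a.
Extended square: lon ⌊0.02641/0.00833333⌋ = 3; lat ⌊0.01726/0.00416667⌋ = 4.

RG20pa34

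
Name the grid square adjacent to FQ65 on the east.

FQ75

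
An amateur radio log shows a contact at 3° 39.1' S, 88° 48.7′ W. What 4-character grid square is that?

Offset from 180°W / 90°S: lon 91.19°, lat 86.35°.
Field: 91.19/20 → 4 → E, 86.35/10 → 8 → I; chars EI.
Square: 11.19/2 → 5, 6.35/1 → 6; chars 56.

EI56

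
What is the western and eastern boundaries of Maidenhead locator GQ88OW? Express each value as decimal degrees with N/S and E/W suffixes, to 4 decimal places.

42.8333° W, 42.7500° W

Field G=6, Q=16: +6·20° lon, +16·10° lat → SW at lon -60°, lat 70°.
Square 8, 8: +8·2° lon, +8·1° lat → SW at lon -44°, lat 78°.
Subsquare o=14, w=22: +14·0.0833333° lon, +22·0.0416667° lat → SW at lon -42.8333°, lat 78.9167°.
Cell spans 0.0833333° lon × 0.0416667° lat.
west 42.8333° W, east 42.7500° W.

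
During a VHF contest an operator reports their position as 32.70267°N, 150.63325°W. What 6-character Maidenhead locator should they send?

BM42qq

Offset from 180°W / 90°S: lon 29.3667°, lat 122.7027°.
Field: 29.3667/20 → 1 → B, 122.7027/10 → 12 → M; chars BM.
Square: 9.3667/2 → 4, 2.7027/1 → 2; chars 42.
Subsquare: 1.3667/0.0833333 → 16 → q, 0.7027/0.0416667 → 16 → q; chars qq.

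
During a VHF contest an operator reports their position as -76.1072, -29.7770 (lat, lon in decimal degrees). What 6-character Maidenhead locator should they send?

HB53cv

Shift to the Maidenhead origin (180°W, 90°S): lon 150.2230, lat 13.8928.
Field (20°×10°, letters A–R): lon ⌊150.2230/20⌋ = 7 → H; lat ⌊13.8928/10⌋ = 1 → B.
Square (2°×1°, digits 0–9): lon ⌊10.2230/2⌋ = 5; lat ⌊3.8928/1⌋ = 3.
Subsquare (5′×2.5′, letters a–x): lon ⌊0.2230/0.0833333⌋ = 2 → c; lat ⌊0.8928/0.0416667⌋ = 21 → v.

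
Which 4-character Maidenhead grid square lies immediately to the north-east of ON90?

PN01

Longitude square 9; +1 → 10, wraps to 0, carry into field.
Longitude field O = 14; +1 → 15 = P.
Latitude square 0; +1 → 1.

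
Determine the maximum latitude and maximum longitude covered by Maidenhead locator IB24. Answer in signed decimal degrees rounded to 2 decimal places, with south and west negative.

-75.00, -14.00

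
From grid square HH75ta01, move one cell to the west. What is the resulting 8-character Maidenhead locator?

HH75sa91

Longitude extended square 0; −1 → -1, wraps to 9, carry into subsquare.
Longitude subsquare t = 19; −1 → 18 = s.
The latitude characters are unchanged.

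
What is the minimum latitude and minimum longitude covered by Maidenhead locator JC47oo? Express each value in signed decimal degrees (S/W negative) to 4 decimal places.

-62.4167, 9.1667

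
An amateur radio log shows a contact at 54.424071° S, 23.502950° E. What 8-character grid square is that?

KD15sn08

Offset from 180°W / 90°S: lon 203.50295°, lat 35.57593°.
Field: lon ⌊203.50295/20⌋ = 10 → K; lat ⌊35.57593/10⌋ = 3 → D.
Square: lon ⌊3.50295/2⌋ = 1; lat ⌊5.57593/1⌋ = 5.
Subsquare: lon ⌊1.50295/0.0833333⌋ = 18 → s; lat ⌊0.57593/0.0416667⌋ = 13 → n.
Extended square: lon ⌊0.00295/0.00833333⌋ = 0; lat ⌊0.03426/0.00416667⌋ = 8.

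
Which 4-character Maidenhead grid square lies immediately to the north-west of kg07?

JG98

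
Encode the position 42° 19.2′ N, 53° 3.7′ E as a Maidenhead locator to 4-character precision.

LN62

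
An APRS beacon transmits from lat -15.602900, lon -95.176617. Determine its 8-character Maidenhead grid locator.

EH24jj85

Shift to the Maidenhead origin (180°W, 90°S): lon 84.82338, lat 74.39710.
Field: lon ⌊84.82338/20⌋ = 4 → E; lat ⌊74.39710/10⌋ = 7 → H.
Square: lon ⌊4.82338/2⌋ = 2; lat ⌊4.39710/1⌋ = 4.
Subsquare: lon ⌊0.82338/0.0833333⌋ = 9 → j; lat ⌊0.39710/0.0416667⌋ = 9 → j.
Extended square: lon ⌊0.07338/0.00833333⌋ = 8; lat ⌊0.02210/0.00416667⌋ = 5.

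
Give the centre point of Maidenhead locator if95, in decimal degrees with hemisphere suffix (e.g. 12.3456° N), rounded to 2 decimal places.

34.50° S, 1.00° W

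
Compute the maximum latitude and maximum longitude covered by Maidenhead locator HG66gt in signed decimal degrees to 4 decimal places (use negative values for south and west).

-23.1667, -27.4167

Field H=7, G=6: +7·20° lon, +6·10° lat → SW at lon -40°, lat -30°.
Square 6, 6: +6·2° lon, +6·1° lat → SW at lon -28°, lat -24°.
Subsquare g=6, t=19: +6·0.0833333° lon, +19·0.0416667° lat → SW at lon -27.5°, lat -23.2083°.
Cell spans 0.0833333° lon × 0.0416667° lat. NE corner is SW corner plus one full cell.
latitude -23.1667, longitude -27.4167.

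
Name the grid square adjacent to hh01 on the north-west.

GH92

Longitude square 0; −1 → -1, wraps to 9, carry into field.
Longitude field H = 7; −1 → 6 = G.
Latitude square 1; +1 → 2.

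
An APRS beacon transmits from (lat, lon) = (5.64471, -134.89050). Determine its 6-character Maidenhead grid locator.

Add 180° to longitude and 90° to latitude: 45.1095, 95.6447.
Field: 45.1095/20 → 2 → C, 95.6447/10 → 9 → J; chars CJ.
Square: 5.1095/2 → 2, 5.6447/1 → 5; chars 25.
Subsquare: 1.1095/0.0833333 → 13 → n, 0.6447/0.0416667 → 15 → p; chars np.

CJ25np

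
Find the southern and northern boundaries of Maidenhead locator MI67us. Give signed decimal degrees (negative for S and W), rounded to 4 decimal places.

Field M=12, I=8: +12·20° lon, +8·10° lat → SW at lon 60°, lat -10°.
Square 6, 7: +6·2° lon, +7·1° lat → SW at lon 72°, lat -3°.
Subsquare u=20, s=18: +20·0.0833333° lon, +18·0.0416667° lat → SW at lon 73.6667°, lat -2.25°.
Cell spans 0.0833333° lon × 0.0416667° lat.
south -2.2500, north -2.2083.

-2.2500, -2.2083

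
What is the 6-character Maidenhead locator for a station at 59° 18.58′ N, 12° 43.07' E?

Offset from 180°W / 90°S: lon 192.7178°, lat 149.3097°.
Field: lon ⌊192.7178/20⌋ = 9 → J; lat ⌊149.3097/10⌋ = 14 → O.
Square: lon ⌊12.7178/2⌋ = 6; lat ⌊9.3097/1⌋ = 9.
Subsquare: lon ⌊0.7178/0.0833333⌋ = 8 → i; lat ⌊0.3097/0.0416667⌋ = 7 → h.

JO69ih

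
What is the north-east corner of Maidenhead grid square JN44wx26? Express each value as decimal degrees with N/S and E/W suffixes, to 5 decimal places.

Field J=9, N=13: +9·20° lon, +13·10° lat → SW at lon 0°, lat 40°.
Square 4, 4: +4·2° lon, +4·1° lat → SW at lon 8°, lat 44°.
Subsquare w=22, x=23: +22·0.0833333° lon, +23·0.0416667° lat → SW at lon 9.83333°, lat 44.9583°.
Extended square 2, 6: +2·0.00833333° lon, +6·0.00416667° lat → SW at lon 9.85°, lat 44.9833°.
Cell spans 0.00833333° lon × 0.00416667° lat. NE corner is SW corner plus one full cell.
latitude 44.98750° N, longitude 9.85833° E.

44.98750° N, 9.85833° E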